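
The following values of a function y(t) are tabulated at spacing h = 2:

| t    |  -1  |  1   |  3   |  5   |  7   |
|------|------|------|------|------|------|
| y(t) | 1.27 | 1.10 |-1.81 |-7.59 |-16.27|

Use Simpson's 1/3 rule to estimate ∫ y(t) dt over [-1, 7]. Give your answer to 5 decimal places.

h = 2, n = 4.
(h/3)·[y₀ + 4y₁ + 2y₂ + 4y₃ + y₄] = 0.666667·(-44.58) = -29.72000.

-29.72000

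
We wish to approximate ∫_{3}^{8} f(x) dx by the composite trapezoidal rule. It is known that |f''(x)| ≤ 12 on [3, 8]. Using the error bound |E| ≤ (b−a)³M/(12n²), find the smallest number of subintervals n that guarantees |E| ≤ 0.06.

Need 1500/(12n²) ≤ 0.06.
n² ≥ 1500/(12·0.06) = 2083.33 ⇒ n ≥ 45.6435, so the smallest n is 46.

46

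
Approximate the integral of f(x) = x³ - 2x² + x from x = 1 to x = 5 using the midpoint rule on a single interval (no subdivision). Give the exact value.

48

M = (b−a)·f(3) = 4·(12) = 48.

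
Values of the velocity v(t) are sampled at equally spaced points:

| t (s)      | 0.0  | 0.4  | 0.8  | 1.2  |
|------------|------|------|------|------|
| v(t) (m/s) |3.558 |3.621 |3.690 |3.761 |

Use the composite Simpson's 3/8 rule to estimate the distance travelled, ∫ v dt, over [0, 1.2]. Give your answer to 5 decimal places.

4.38780

h = 0.4, n = 3.
(3h/8)·[y₀ + 3y₁ + 3y₂ + y₃] = 0.15·(29.252) = 4.38780.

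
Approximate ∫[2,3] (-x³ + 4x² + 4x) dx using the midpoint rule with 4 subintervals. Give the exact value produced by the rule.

h = (3 − 2)/4 = 0.25.
Midpoints m₁,…,m₄ = 2.125, 2.375, 2.625, 2.875.
f(m₁)=16.966796875, f(m₂)=18.666015625, f(m₃)=19.974609375, f(m₄)=20.798828125.
h·[f(m₁) + f(m₂) + f(m₃) + f(m₄)] = 0.25·(76.40625) = 19.1015625.

19.1015625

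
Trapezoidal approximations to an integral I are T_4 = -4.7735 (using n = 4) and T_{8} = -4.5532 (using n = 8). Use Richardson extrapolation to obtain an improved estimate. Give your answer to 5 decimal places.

-4.47977

R = (4·T_{8} − T_4) / 3 = (4·(-4.5532) − (-4.7735))/3 = (-13.4393)/3 = -4.47977.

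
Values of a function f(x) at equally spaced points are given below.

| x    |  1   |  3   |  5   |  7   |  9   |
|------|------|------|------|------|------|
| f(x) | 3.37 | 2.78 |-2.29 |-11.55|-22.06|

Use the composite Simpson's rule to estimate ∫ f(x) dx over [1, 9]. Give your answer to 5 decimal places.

h = 2, n = 4.
(h/3)·[y₀ + 4y₁ + 2y₂ + 4y₃ + y₄] = 0.666667·(-58.35) = -38.90000.

-38.90000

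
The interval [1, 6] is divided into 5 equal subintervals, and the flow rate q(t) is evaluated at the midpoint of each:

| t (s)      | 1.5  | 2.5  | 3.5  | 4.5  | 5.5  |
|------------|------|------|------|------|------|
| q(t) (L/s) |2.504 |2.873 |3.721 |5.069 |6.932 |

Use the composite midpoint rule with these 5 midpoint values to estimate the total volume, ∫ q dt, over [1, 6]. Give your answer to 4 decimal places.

h = 1, n = 5.
h·[y(m₁) + y(m₂) + y(m₃) + y(m₄) + y(m₅)] = 1·(21.099) = 21.0990.

21.0990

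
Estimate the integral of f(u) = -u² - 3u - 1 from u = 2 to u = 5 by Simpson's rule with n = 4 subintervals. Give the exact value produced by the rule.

h = (5 − 2)/4 = 0.75.
Nodes u₀,…,u₄ = 2, 2.75, 3.5, 4.25, 5.
f(u) = -u² - 3u - 1: f₀=-11, f₁=-16.8125, f₂=-23.75, f₃=-31.8125, f₄=-41.
(h/3)·[f₀ + 4f₁ + 2f₂ + 4f₃ + f₄] = 0.25·(-294) = -73.5.

-73.5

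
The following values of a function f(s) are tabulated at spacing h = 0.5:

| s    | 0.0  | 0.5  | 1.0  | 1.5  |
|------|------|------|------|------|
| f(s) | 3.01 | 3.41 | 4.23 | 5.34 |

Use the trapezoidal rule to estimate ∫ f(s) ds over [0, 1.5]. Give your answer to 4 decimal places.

h = 0.5, n = 3.
(h/2)·[y₀ + 2y₁ + 2y₂ + y₃] = 0.25·(23.63) = 5.9075.

5.9075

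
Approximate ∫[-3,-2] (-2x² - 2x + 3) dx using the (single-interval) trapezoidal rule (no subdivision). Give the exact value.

T = (b−a)/2 · [f(-3) + f(-2)] = 0.5·[(-9) + (-1)] = -5.

-5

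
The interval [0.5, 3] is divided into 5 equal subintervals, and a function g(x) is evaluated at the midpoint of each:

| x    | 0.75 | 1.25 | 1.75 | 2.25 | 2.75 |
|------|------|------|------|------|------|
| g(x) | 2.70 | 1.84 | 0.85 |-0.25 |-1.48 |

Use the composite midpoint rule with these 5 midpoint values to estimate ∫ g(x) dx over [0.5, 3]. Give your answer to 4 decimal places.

h = 0.5, n = 5.
h·[y(m₁) + y(m₂) + y(m₃) + y(m₄) + y(m₅)] = 0.5·(3.66) = 1.8300.

1.8300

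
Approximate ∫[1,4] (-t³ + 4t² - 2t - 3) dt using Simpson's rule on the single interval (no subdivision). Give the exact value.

S = (b−a)/6 · [f(1) + 4f(2.5) + f(4)] = 0.5·[(-2) + 4·1.375 + (-11)] = -3.75.

-3.75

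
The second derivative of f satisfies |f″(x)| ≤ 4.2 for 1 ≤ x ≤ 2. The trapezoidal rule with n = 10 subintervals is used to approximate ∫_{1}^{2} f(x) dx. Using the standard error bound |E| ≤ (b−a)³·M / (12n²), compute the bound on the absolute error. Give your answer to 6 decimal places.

|E| ≤ (1)³·4.2 / (12·10²) = 4.2/1200 = 0.003500.

0.003500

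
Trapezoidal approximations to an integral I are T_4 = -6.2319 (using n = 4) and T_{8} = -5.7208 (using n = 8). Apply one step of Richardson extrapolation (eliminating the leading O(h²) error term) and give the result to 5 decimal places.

R = (4·T_{8} − T_4) / 3 = (4·(-5.7208) − (-6.2319))/3 = (-16.6513)/3 = -5.55043.

-5.55043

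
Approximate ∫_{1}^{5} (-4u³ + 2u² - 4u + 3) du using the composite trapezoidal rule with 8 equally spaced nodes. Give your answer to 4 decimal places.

-584.7347

h = (5 − 1)/7 = 0.571429.
Nodes u₀,…,u₇ = 1, 1.571429, 2.142857, 2.714286, 3.285714, 3.857143, 4.428571, 5.
f(u) = -4u³ + 2u² - 4u + 3: f₀=-3, f₁=-13.868805, f₂=-35.746356, f₃=-73.110787, f₄=-130.440233, f₅=-212.212828, f₆=-322.906706, f₇=-467.
(h/2)·[f₀ + 2f₁ + 2f₂ + 2f₃ + 2f₄ + 2f₅ + 2f₆ + f₇] = 0.285714·(-2046.571429) = -584.7347.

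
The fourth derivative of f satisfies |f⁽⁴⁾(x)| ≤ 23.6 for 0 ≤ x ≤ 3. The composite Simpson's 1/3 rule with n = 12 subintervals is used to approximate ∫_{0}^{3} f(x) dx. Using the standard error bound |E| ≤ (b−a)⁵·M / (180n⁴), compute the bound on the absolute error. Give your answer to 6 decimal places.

|E| ≤ (3)⁵·23.6 / (180·12⁴) = 5734.8/3732480 = 0.001536.

0.001536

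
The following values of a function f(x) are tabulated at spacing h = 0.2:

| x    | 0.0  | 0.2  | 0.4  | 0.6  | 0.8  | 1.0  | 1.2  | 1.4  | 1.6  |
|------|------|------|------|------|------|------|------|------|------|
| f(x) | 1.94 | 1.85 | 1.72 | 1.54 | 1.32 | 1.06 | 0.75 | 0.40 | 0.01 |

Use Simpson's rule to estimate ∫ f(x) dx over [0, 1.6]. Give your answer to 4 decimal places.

1.9287

h = 0.2, n = 8.
(h/3)·[y₀ + 4y₁ + 2y₂ + 4y₃ + 2y₄ + 4y₅ + 2y₆ + 4y₇ + y₈] = 0.066667·(28.93) = 1.9287.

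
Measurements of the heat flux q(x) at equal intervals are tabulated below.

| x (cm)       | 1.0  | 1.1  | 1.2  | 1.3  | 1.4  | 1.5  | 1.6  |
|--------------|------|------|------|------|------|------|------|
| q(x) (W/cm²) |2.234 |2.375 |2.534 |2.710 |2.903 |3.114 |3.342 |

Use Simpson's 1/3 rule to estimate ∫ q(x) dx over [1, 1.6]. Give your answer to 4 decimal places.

1.6415

h = 0.1, n = 6.
(h/3)·[y₀ + 4y₁ + 2y₂ + 4y₃ + 2y₄ + 4y₅ + y₆] = 0.033333·(49.246) = 1.6415.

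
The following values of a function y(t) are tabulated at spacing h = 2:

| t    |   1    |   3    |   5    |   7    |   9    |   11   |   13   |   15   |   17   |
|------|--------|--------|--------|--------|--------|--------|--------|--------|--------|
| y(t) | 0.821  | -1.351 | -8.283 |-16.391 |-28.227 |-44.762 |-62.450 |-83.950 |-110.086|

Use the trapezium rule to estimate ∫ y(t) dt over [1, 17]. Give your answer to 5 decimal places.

-600.09300

h = 2, n = 8.
(h/2)·[y₀ + 2y₁ + 2y₂ + 2y₃ + 2y₄ + 2y₅ + 2y₆ + 2y₇ + y₈] = 1·(-600.093) = -600.09300.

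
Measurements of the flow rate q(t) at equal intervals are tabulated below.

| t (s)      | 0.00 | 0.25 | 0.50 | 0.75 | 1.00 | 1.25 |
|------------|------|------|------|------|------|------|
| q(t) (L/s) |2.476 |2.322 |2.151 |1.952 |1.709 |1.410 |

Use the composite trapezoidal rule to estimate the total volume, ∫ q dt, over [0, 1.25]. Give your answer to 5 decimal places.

2.51925

h = 0.25, n = 5.
(h/2)·[y₀ + 2y₁ + 2y₂ + 2y₃ + 2y₄ + y₅] = 0.125·(20.154) = 2.51925.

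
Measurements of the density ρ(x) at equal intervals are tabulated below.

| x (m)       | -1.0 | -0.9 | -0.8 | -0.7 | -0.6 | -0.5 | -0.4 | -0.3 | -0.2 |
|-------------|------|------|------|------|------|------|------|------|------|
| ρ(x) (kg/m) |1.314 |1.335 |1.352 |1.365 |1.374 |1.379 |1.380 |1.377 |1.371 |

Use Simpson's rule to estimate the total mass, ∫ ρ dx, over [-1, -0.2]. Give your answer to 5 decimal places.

1.09070

h = 0.1, n = 8.
(h/3)·[y₀ + 4y₁ + 2y₂ + 4y₃ + 2y₄ + 4y₅ + 2y₆ + 4y₇ + y₈] = 0.033333·(32.721) = 1.09070.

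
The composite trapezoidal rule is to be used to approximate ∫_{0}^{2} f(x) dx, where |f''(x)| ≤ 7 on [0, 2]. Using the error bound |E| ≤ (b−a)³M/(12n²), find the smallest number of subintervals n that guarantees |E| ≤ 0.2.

5

Need 56/(12n²) ≤ 0.2.
n² ≥ 56/(12·0.2) = 23.3333 ⇒ n ≥ 4.8305, so the smallest n is 5.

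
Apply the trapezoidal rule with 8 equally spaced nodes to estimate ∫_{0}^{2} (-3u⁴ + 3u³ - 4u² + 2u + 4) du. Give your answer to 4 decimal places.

-6.3823

h = (2 − 0)/7 = 0.285714.
Nodes u₀,…,u₇ = 0, 0.285714, 0.571429, 0.857143, 1.142857, 1.428571, 1.714286, 2.
f(u) = -3u⁴ + 3u³ - 4u² + 2u + 4: f₀=4, f₁=4.294877, f₂=4.076635, f₃=3.045398, f₄=0.421491, f₅=-5.054561, f₆=-15.122032, f₇=-32.
(h/2)·[f₀ + 2f₁ + 2f₂ + 2f₃ + 2f₄ + 2f₅ + 2f₆ + f₇] = 0.142857·(-44.676385) = -6.3823.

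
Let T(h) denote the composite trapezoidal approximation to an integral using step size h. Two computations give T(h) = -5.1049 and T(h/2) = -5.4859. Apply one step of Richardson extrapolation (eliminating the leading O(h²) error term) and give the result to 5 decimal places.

R = (4·T(h/2) − T(h)) / 3 = (4·(-5.4859) − (-5.1049))/3 = (-16.8387)/3 = -5.61290.

-5.61290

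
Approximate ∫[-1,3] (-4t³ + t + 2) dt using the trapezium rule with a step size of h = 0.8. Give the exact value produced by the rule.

h = (3 − (-1))/5 = 0.8.
Nodes t₀,…,t₅ = -1, -0.2, 0.6, 1.4, 2.2, 3.
f(t) = -4t³ + t + 2: f₀=5, f₁=1.832, f₂=1.736, f₃=-7.576, f₄=-38.392, f₅=-103.
(h/2)·[f₀ + 2f₁ + 2f₂ + 2f₃ + 2f₄ + f₅] = 0.4·(-182.8) = -73.12.

-73.12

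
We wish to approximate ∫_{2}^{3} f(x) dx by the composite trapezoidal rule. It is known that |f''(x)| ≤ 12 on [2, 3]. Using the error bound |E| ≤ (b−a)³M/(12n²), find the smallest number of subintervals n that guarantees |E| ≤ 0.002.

Need 12/(12n²) ≤ 0.002.
n² ≥ 12/(12·0.002) = 500 ⇒ n ≥ 22.3607, so the smallest n is 23.

23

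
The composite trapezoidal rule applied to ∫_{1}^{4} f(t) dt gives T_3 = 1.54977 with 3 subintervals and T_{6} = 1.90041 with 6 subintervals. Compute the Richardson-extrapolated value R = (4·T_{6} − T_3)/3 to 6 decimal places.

2.017290

R = (4·T_{6} − T_3) / 3 = (4·1.90041 − 1.54977)/3 = (6.05187)/3 = 2.017290.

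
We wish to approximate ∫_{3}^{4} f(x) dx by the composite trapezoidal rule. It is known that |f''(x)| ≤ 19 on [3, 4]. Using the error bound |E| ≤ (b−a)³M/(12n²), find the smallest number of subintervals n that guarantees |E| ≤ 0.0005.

57

Need 19/(12n²) ≤ 0.0005.
n² ≥ 19/(12·0.0005) = 3166.67 ⇒ n ≥ 56.2731, so the smallest n is 57.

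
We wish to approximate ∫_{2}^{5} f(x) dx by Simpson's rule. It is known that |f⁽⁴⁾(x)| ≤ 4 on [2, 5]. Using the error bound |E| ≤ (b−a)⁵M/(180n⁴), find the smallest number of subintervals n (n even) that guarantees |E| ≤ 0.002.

8

Need 972/(180n⁴) ≤ 0.002.
n⁴ ≥ 972/(180·0.002) = 2700 ⇒ n ≥ 7.2084, so the smallest even n is 8. (n must be even for Simpson's rule.)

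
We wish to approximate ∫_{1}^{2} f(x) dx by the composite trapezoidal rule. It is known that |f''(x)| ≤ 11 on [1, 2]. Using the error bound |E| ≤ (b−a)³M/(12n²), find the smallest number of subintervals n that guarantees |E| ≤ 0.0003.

Need 11/(12n²) ≤ 0.0003.
n² ≥ 11/(12·0.0003) = 3055.56 ⇒ n ≥ 55.2771, so the smallest n is 56.

56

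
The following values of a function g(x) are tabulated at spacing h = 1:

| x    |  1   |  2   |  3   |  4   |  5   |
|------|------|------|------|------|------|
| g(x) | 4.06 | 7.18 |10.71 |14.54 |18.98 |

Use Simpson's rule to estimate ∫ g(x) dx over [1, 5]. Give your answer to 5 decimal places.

43.78000

h = 1, n = 4.
(h/3)·[y₀ + 4y₁ + 2y₂ + 4y₃ + y₄] = 0.333333·(131.34) = 43.78000.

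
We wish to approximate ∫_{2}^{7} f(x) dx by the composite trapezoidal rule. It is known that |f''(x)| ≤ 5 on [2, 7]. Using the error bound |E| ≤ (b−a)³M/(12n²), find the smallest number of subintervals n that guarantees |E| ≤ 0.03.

42

Need 625/(12n²) ≤ 0.03.
n² ≥ 625/(12·0.03) = 1736.11 ⇒ n ≥ 41.6667, so the smallest n is 42.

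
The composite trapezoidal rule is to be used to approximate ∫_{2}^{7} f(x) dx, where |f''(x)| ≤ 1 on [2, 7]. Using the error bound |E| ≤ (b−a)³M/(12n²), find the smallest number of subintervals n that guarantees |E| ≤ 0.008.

37

Need 125/(12n²) ≤ 0.008.
n² ≥ 125/(12·0.008) = 1302.08 ⇒ n ≥ 36.0844, so the smallest n is 37.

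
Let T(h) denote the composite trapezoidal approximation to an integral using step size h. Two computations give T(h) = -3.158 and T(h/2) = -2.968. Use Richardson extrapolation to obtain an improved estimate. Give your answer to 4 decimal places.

R = (4·T(h/2) − T(h)) / 3 = (4·(-2.968) − (-3.158))/3 = (-8.714)/3 = -2.9047.

-2.9047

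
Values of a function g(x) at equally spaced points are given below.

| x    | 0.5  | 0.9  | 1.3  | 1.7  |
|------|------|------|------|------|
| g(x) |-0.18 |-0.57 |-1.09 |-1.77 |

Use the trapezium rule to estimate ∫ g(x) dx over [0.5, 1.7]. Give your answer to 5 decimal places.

h = 0.4, n = 3.
(h/2)·[y₀ + 2y₁ + 2y₂ + y₃] = 0.2·(-5.27) = -1.05400.

-1.05400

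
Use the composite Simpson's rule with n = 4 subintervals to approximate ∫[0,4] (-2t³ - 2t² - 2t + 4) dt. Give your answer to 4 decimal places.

h = (4 − 0)/4 = 1.
Nodes t₀,…,t₄ = 0, 1, 2, 3, 4.
f(t) = -2t³ - 2t² - 2t + 4: f₀=4, f₁=-2, f₂=-24, f₃=-74, f₄=-164.
(h/3)·[f₀ + 4f₁ + 2f₂ + 4f₃ + f₄] = 0.333333·(-512) = -170.6667.

-170.6667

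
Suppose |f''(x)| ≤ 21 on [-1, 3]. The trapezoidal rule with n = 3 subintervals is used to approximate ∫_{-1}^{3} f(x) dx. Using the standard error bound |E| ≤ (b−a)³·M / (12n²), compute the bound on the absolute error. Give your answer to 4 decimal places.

|E| ≤ (4)³·21 / (12·3²) = 1344/108 = 12.4444.

12.4444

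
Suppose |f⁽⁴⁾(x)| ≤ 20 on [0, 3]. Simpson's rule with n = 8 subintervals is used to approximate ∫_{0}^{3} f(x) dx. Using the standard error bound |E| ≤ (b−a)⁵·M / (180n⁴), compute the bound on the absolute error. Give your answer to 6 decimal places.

0.006592

|E| ≤ (3)⁵·20 / (180·8⁴) = 4860/737280 = 0.006592.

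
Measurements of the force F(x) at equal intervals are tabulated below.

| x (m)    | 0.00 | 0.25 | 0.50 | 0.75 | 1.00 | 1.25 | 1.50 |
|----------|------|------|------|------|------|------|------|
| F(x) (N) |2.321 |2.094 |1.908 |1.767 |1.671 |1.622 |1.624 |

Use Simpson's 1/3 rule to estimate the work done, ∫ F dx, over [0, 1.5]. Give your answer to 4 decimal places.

h = 0.25, n = 6.
(h/3)·[y₀ + 4y₁ + 2y₂ + 4y₃ + 2y₄ + 4y₅ + y₆] = 0.083333·(33.035) = 2.7529.

2.7529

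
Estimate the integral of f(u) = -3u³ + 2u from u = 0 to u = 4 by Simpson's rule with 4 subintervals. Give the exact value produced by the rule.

h = (4 − 0)/4 = 1.
Nodes u₀,…,u₄ = 0, 1, 2, 3, 4.
f(u) = -3u³ + 2u: f₀=0, f₁=-1, f₂=-20, f₃=-75, f₄=-184.
(h/3)·[f₀ + 4f₁ + 2f₂ + 4f₃ + f₄] = 0.333333·(-528) = -176.

-176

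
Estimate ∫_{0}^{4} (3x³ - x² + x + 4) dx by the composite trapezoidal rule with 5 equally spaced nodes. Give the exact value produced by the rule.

206

h = (4 − 0)/4 = 1.
Nodes x₀,…,x₄ = 0, 1, 2, 3, 4.
f(x) = 3x³ - x² + x + 4: f₀=4, f₁=7, f₂=26, f₃=79, f₄=184.
(h/2)·[f₀ + 2f₁ + 2f₂ + 2f₃ + f₄] = 0.5·(412) = 206.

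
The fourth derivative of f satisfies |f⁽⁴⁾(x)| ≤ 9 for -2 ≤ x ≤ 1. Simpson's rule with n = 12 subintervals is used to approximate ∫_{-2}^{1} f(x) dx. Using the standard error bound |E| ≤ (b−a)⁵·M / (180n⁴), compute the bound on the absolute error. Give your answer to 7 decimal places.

0.0005859

|E| ≤ (3)⁵·9 / (180·12⁴) = 2187/3732480 = 0.0005859.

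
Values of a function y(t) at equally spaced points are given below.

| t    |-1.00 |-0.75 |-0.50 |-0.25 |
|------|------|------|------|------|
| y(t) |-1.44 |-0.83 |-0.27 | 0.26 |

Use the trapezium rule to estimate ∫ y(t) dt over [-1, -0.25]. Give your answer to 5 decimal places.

h = 0.25, n = 3.
(h/2)·[y₀ + 2y₁ + 2y₂ + y₃] = 0.125·(-3.38) = -0.42250.

-0.42250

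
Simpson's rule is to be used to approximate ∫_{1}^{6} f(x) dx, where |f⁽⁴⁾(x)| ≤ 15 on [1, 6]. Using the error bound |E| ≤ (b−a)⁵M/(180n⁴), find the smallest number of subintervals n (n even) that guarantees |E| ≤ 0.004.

Need 46875/(180n⁴) ≤ 0.004.
n⁴ ≥ 46875/(180·0.004) = 65104.2 ⇒ n ≥ 15.9736, so the smallest even n is 16. (n must be even for Simpson's rule.)

16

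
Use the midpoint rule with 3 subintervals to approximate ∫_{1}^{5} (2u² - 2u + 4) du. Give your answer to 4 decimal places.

73.4815

h = (5 − 1)/3 = 1.333333.
Midpoints m₁,…,m₃ = 1.666667, 3, 4.333333.
f(m₁)=6.222222, f(m₂)=16, f(m₃)=32.888889.
h·[f(m₁) + f(m₂) + f(m₃)] = 1.333333·(55.111111) = 73.4815.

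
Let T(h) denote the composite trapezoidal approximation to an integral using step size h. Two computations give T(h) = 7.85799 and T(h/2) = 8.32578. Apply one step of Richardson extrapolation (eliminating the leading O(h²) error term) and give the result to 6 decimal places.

8.481710

R = (4·T(h/2) − T(h)) / 3 = (4·8.32578 − 7.85799)/3 = (25.44513)/3 = 8.481710.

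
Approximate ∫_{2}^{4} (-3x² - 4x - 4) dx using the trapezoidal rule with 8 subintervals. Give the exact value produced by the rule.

h = (4 − 2)/8 = 0.25.
Nodes x₀,…,x₈ = 2, 2.25, 2.5, 2.75, 3, 3.25, 3.5, 3.75, 4.
f(x) = -3x² - 4x - 4: f₀=-24, f₁=-28.1875, f₂=-32.75, f₃=-37.6875, f₄=-43, f₅=-48.6875, f₆=-54.75, f₇=-61.1875, f₈=-68.
(h/2)·[f₀ + 2f₁ + 2f₂ + 2f₃ + 2f₄ + 2f₅ + 2f₆ + 2f₇ + f₈] = 0.125·(-704.5) = -88.0625.

-88.0625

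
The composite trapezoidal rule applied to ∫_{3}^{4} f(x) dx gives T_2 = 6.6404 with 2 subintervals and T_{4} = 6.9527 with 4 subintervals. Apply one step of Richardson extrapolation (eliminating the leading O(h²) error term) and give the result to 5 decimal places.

R = (4·T_{4} − T_2) / 3 = (4·6.9527 − 6.6404)/3 = (21.1704)/3 = 7.05680.

7.05680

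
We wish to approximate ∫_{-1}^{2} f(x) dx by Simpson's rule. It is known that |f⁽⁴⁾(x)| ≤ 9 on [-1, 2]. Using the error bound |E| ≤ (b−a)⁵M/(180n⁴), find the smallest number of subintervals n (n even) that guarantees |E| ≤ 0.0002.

Need 2187/(180n⁴) ≤ 0.0002.
n⁴ ≥ 2187/(180·0.0002) = 60750 ⇒ n ≥ 15.6995, so the smallest even n is 16. (n must be even for Simpson's rule.)

16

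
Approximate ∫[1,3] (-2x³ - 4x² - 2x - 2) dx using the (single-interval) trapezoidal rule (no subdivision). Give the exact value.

-108

T = (b−a)/2 · [f(1) + f(3)] = 1·[(-10) + (-98)] = -108.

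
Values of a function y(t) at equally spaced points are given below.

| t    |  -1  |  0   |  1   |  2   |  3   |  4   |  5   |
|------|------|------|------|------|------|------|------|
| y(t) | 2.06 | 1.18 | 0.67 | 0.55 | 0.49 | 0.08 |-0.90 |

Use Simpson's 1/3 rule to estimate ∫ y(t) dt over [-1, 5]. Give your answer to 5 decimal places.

h = 1, n = 6.
(h/3)·[y₀ + 4y₁ + 2y₂ + 4y₃ + 2y₄ + 4y₅ + y₆] = 0.333333·(10.72) = 3.57333.

3.57333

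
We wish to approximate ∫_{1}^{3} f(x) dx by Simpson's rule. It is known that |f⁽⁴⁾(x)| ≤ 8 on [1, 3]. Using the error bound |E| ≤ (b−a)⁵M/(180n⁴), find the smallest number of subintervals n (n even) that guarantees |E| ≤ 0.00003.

Need 256/(180n⁴) ≤ 0.00003.
n⁴ ≥ 256/(180·0.00003) = 47407.4 ⇒ n ≥ 14.7558, so the smallest even n is 16. (n must be even for Simpson's rule.)

16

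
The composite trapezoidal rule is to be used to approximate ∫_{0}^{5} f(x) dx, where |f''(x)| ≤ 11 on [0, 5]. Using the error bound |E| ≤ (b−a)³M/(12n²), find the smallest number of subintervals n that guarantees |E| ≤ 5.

Need 1375/(12n²) ≤ 5.
n² ≥ 1375/(12·5) = 22.9167 ⇒ n ≥ 4.7871, so the smallest n is 5.

5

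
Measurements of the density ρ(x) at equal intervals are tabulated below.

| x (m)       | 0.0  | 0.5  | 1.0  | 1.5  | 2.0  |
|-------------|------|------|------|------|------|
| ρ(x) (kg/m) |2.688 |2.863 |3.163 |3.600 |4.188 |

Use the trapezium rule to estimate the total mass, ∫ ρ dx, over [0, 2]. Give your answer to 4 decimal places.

h = 0.5, n = 4.
(h/2)·[y₀ + 2y₁ + 2y₂ + 2y₃ + y₄] = 0.25·(26.128) = 6.5320.

6.5320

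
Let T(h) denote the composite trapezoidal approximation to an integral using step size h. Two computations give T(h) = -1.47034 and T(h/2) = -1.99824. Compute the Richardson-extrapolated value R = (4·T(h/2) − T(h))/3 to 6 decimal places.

-2.174207

R = (4·T(h/2) − T(h)) / 3 = (4·(-1.99824) − (-1.47034))/3 = (-6.52262)/3 = -2.174207.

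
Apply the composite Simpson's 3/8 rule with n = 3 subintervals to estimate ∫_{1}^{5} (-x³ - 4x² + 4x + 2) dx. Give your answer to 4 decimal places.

-265.3333

h = (5 − 1)/3 = 1.333333.
Nodes x₀,…,x₃ = 1, 2.333333, 3.666667, 5.
f(x) = -x³ - 4x² + 4x + 2: f₀=1, f₁=-23.148148, f₂=-86.407407, f₃=-203.
(3h/8)·[f₀ + 3f₁ + 3f₂ + f₃] = 0.5·(-530.666667) = -265.3333.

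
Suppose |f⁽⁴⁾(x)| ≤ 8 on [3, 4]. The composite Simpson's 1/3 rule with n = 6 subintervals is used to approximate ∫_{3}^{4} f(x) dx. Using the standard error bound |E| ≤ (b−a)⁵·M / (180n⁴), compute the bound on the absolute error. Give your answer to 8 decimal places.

0.00003429

|E| ≤ (1)⁵·8 / (180·6⁴) = 8/233280 = 0.00003429.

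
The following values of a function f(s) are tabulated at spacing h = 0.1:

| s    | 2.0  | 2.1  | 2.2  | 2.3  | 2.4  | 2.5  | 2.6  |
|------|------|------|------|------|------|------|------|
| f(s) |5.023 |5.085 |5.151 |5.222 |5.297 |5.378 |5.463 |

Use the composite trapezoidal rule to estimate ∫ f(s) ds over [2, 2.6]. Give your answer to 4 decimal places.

3.1376

h = 0.1, n = 6.
(h/2)·[y₀ + 2y₁ + 2y₂ + 2y₃ + 2y₄ + 2y₅ + y₆] = 0.05·(62.752) = 3.1376.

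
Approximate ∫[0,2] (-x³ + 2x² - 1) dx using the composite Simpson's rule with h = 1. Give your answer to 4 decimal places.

h = (2 − 0)/2 = 1.
Nodes x₀,…,x₂ = 0, 1, 2.
f(x) = -x³ + 2x² - 1: f₀=-1, f₁=0, f₂=-1.
(h/3)·[f₀ + 4f₁ + f₂] = 0.333333·(-2) = -0.6667.

-0.6667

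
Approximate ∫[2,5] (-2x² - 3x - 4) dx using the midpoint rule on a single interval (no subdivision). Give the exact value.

-117

M = (b−a)·f(3.5) = 3·(-39) = -117.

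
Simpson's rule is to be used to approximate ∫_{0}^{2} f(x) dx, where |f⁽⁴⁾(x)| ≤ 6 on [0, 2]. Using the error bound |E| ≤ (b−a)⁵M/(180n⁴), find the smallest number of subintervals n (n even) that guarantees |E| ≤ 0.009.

4

Need 192/(180n⁴) ≤ 0.009.
n⁴ ≥ 192/(180·0.009) = 118.519 ⇒ n ≥ 3.2995, so the smallest even n is 4. (n must be even for Simpson's rule.)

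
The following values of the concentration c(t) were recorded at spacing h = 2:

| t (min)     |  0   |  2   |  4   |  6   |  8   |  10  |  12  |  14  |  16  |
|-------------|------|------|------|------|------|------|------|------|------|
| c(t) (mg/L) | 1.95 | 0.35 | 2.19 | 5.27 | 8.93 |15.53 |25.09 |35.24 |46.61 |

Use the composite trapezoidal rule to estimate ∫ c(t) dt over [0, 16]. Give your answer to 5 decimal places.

h = 2, n = 8.
(h/2)·[y₀ + 2y₁ + 2y₂ + 2y₃ + 2y₄ + 2y₅ + 2y₆ + 2y₇ + y₈] = 1·(233.76) = 233.76000.

233.76000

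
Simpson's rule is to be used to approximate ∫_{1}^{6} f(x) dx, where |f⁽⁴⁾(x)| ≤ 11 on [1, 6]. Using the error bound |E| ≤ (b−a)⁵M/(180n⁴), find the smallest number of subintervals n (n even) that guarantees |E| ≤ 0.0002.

Need 34375/(180n⁴) ≤ 0.0002.
n⁴ ≥ 34375/(180·0.0002) = 954861 ⇒ n ≥ 31.2597, so the smallest even n is 32. (n must be even for Simpson's rule.)

32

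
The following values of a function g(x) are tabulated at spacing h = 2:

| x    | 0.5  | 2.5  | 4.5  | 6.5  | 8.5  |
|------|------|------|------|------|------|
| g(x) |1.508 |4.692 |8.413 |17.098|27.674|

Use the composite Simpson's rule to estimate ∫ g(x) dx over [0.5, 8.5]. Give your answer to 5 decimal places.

h = 2, n = 4.
(h/3)·[y₀ + 4y₁ + 2y₂ + 4y₃ + y₄] = 0.666667·(133.168) = 88.77867.

88.77867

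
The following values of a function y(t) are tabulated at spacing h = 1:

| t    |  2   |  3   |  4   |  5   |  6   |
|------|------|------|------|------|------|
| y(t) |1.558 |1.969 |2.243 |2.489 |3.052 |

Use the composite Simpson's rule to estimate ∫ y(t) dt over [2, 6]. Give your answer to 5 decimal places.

h = 1, n = 4.
(h/3)·[y₀ + 4y₁ + 2y₂ + 4y₃ + y₄] = 0.333333·(26.928) = 8.97600.

8.97600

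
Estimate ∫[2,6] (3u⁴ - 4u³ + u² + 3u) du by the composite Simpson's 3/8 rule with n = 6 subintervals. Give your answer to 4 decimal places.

h = (6 − 2)/6 = 0.666667.
Nodes u₀,…,u₆ = 2, 2.666667, 3.333333, 4, 4.666667, 5.333333, 6.
f(u) = 3u⁴ - 4u³ + u² + 3u: f₀=26, f₁=90.962963, f₂=243.333333, f₃=540, f₄=1052.074074, f₅=1864.888889, f₆=3078.
(3h/8)·[f₀ + 3f₁ + 3f₂ + 2f₃ + 3f₄ + 3f₅ + f₆] = 0.25·(13937.777778) = 3484.4444.

3484.4444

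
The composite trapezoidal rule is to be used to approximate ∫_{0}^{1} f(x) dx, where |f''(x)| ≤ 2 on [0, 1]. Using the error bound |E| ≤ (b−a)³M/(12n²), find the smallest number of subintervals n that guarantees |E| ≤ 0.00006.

53

Need 2/(12n²) ≤ 0.00006.
n² ≥ 2/(12·0.00006) = 2777.78 ⇒ n ≥ 52.7046, so the smallest n is 53.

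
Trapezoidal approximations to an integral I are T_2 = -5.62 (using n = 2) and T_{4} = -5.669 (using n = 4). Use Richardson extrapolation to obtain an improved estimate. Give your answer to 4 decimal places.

R = (4·T_{4} − T_2) / 3 = (4·(-5.669) − (-5.62))/3 = (-17.056)/3 = -5.6853.

-5.6853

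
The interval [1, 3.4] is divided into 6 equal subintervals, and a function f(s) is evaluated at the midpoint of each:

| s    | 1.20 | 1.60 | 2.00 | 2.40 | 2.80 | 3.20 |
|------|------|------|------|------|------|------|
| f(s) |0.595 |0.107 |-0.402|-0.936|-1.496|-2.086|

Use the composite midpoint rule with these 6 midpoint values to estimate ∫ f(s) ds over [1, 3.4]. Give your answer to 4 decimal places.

h = 0.4, n = 6.
h·[y(m₁) + y(m₂) + y(m₃) + y(m₄) + y(m₅) + y(m₆)] = 0.4·(-4.218) = -1.6872.

-1.6872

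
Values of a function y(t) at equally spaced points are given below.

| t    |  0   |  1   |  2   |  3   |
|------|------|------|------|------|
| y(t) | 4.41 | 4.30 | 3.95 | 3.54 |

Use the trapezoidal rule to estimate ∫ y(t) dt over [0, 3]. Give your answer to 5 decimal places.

h = 1, n = 3.
(h/2)·[y₀ + 2y₁ + 2y₂ + y₃] = 0.5·(24.45) = 12.22500.

12.22500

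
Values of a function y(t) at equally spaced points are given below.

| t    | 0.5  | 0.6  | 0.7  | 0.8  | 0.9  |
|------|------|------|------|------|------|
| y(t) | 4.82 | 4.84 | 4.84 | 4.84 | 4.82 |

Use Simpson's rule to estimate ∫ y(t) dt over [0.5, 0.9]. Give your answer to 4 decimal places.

1.9347

h = 0.1, n = 4.
(h/3)·[y₀ + 4y₁ + 2y₂ + 4y₃ + y₄] = 0.033333·(58.04) = 1.9347.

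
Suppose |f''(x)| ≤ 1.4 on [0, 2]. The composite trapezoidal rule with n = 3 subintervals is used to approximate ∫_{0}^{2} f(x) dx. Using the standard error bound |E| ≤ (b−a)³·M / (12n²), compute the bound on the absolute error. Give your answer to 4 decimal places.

|E| ≤ (2)³·1.4 / (12·3²) = 11.2/108 = 0.1037.

0.1037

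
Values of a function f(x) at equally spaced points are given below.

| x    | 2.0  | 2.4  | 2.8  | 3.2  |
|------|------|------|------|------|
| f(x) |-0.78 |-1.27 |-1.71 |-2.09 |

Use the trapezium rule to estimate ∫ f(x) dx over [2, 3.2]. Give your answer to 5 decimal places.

h = 0.4, n = 3.
(h/2)·[y₀ + 2y₁ + 2y₂ + y₃] = 0.2·(-8.83) = -1.76600.

-1.76600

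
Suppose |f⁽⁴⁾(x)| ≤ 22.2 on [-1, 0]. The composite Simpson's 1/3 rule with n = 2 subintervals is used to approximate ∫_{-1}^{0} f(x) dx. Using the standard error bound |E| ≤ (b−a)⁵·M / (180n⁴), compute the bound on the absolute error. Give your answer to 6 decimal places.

0.007708

|E| ≤ (1)⁵·22.2 / (180·2⁴) = 22.2/2880 = 0.007708.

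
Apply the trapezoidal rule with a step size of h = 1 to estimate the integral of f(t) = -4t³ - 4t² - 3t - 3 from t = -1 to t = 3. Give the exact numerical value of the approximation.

h = (3 − (-1))/4 = 1.
Nodes t₀,…,t₄ = -1, 0, 1, 2, 3.
f(t) = -4t³ - 4t² - 3t - 3: f₀=0, f₁=-3, f₂=-14, f₃=-57, f₄=-156.
(h/2)·[f₀ + 2f₁ + 2f₂ + 2f₃ + f₄] = 0.5·(-304) = -152.

-152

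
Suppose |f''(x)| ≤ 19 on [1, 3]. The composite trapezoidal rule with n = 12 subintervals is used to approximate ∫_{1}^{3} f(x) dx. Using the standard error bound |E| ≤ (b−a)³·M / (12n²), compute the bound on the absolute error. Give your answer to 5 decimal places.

|E| ≤ (2)³·19 / (12·12²) = 152/1728 = 0.08796.

0.08796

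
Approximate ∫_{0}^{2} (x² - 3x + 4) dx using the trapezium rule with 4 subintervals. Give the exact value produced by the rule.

h = (2 − 0)/4 = 0.5.
Nodes x₀,…,x₄ = 0, 0.5, 1, 1.5, 2.
f(x) = x² - 3x + 4: f₀=4, f₁=2.75, f₂=2, f₃=1.75, f₄=2.
(h/2)·[f₀ + 2f₁ + 2f₂ + 2f₃ + f₄] = 0.25·(19) = 4.75.

4.75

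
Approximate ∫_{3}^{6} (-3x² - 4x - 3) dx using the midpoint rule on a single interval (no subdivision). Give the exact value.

-245.25

M = (b−a)·f(4.5) = 3·(-81.75) = -245.25.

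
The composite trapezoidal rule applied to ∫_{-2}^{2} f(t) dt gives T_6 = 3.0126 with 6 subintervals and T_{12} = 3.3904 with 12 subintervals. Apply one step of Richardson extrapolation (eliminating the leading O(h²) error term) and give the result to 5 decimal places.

R = (4·T_{12} − T_6) / 3 = (4·3.3904 − 3.0126)/3 = (10.5490)/3 = 3.51633.

3.51633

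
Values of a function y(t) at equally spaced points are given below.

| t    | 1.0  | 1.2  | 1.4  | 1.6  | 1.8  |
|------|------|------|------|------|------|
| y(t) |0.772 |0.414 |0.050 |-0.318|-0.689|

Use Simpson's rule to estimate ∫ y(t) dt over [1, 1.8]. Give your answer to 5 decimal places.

0.03780

h = 0.2, n = 4.
(h/3)·[y₀ + 4y₁ + 2y₂ + 4y₃ + y₄] = 0.066667·(0.567) = 0.03780.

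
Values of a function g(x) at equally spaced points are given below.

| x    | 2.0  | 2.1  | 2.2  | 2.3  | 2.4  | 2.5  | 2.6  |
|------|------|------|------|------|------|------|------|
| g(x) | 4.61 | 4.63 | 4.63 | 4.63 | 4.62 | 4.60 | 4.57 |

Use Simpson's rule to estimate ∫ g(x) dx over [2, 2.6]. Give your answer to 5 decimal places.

h = 0.1, n = 6.
(h/3)·[y₀ + 4y₁ + 2y₂ + 4y₃ + 2y₄ + 4y₅ + y₆] = 0.033333·(83.12) = 2.77067.

2.77067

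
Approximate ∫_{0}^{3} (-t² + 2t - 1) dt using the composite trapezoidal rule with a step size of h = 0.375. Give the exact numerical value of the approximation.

-3.0703125

h = (3 − 0)/8 = 0.375.
Nodes t₀,…,t₈ = 0, 0.375, 0.75, 1.125, 1.5, 1.875, 2.25, 2.625, 3.
f(t) = -t² + 2t - 1: f₀=-1, f₁=-0.390625, f₂=-0.0625, f₃=-0.015625, f₄=-0.25, f₅=-0.765625, f₆=-1.5625, f₇=-2.640625, f₈=-4.
(h/2)·[f₀ + 2f₁ + 2f₂ + 2f₃ + 2f₄ + 2f₅ + 2f₆ + 2f₇ + f₈] = 0.1875·(-16.375) = -3.0703125.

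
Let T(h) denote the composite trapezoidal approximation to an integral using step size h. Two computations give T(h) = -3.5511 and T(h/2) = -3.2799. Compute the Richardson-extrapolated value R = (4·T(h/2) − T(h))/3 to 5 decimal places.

-3.18950

R = (4·T(h/2) − T(h)) / 3 = (4·(-3.2799) − (-3.5511))/3 = (-9.5685)/3 = -3.18950.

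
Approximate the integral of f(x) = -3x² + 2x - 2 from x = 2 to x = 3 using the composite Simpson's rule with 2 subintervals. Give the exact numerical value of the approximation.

h = (3 − 2)/2 = 0.5.
Nodes x₀,…,x₂ = 2, 2.5, 3.
f(x) = -3x² + 2x - 2: f₀=-10, f₁=-15.75, f₂=-23.
(h/3)·[f₀ + 4f₁ + f₂] = 0.166667·(-96) = -16.

-16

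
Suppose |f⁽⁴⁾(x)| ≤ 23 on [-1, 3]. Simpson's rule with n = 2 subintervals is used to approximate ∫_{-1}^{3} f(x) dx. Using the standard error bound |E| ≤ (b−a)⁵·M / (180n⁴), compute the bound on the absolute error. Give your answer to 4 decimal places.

|E| ≤ (4)⁵·23 / (180·2⁴) = 23552/2880 = 8.1778.

8.1778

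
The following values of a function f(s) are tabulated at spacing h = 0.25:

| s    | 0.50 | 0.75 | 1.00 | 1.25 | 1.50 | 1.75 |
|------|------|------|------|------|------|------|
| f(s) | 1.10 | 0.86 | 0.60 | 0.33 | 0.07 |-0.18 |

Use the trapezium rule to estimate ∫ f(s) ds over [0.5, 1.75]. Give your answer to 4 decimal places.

0.5800

h = 0.25, n = 5.
(h/2)·[y₀ + 2y₁ + 2y₂ + 2y₃ + 2y₄ + y₅] = 0.125·(4.64) = 0.5800.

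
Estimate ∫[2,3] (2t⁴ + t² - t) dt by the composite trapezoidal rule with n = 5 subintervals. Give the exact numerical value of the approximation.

88.74656

h = (3 − 2)/5 = 0.2.
Nodes t₀,…,t₅ = 2, 2.2, 2.4, 2.6, 2.8, 3.
f(t) = 2t⁴ + t² - t: f₀=34, f₁=49.4912, f₂=69.7152, f₃=95.5552, f₄=127.9712, f₅=168.
(h/2)·[f₀ + 2f₁ + 2f₂ + 2f₃ + 2f₄ + f₅] = 0.1·(887.4656) = 88.74656.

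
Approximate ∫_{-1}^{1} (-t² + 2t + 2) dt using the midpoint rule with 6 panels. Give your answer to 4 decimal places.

3.3519

h = (1 − (-1))/6 = 0.333333.
Midpoints m₁,…,m₆ = -0.833333, -0.5, -0.166667, 0.166667, 0.5, 0.833333.
f(m₁)=-0.361111, f(m₂)=0.75, f(m₃)=1.638889, f(m₄)=2.305556, f(m₅)=2.75, f(m₆)=2.972222.
h·[f(m₁) + f(m₂) + f(m₃) + f(m₄) + f(m₅) + f(m₆)] = 0.333333·(10.055556) = 3.3519.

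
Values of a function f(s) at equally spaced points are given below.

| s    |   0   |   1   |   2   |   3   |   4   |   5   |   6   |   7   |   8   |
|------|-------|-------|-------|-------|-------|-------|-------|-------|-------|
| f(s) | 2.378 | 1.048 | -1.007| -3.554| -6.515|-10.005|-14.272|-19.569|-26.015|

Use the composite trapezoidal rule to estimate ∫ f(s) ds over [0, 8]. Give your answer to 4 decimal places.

-65.6925

h = 1, n = 8.
(h/2)·[y₀ + 2y₁ + 2y₂ + 2y₃ + 2y₄ + 2y₅ + 2y₆ + 2y₇ + y₈] = 0.5·(-131.385) = -65.6925.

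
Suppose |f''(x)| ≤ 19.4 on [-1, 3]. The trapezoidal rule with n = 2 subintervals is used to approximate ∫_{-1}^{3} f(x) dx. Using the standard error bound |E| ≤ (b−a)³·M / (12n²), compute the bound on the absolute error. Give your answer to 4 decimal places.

25.8667

|E| ≤ (4)³·19.4 / (12·2²) = 1241.6/48 = 25.8667.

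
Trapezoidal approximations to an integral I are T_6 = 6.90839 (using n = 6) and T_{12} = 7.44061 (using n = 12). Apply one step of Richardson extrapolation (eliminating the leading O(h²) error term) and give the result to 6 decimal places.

R = (4·T_{12} − T_6) / 3 = (4·7.44061 − 6.90839)/3 = (22.85405)/3 = 7.618017.

7.618017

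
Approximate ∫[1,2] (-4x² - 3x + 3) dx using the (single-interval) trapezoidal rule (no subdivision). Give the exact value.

T = (b−a)/2 · [f(1) + f(2)] = 0.5·[(-4) + (-19)] = -11.5.

-11.5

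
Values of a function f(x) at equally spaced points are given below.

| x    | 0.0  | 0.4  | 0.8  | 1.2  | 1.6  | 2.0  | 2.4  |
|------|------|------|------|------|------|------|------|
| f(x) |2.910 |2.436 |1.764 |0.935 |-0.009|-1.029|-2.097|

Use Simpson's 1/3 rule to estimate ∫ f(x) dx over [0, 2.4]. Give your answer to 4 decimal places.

1.8255

h = 0.4, n = 6.
(h/3)·[y₀ + 4y₁ + 2y₂ + 4y₃ + 2y₄ + 4y₅ + y₆] = 0.133333·(13.691) = 1.8255.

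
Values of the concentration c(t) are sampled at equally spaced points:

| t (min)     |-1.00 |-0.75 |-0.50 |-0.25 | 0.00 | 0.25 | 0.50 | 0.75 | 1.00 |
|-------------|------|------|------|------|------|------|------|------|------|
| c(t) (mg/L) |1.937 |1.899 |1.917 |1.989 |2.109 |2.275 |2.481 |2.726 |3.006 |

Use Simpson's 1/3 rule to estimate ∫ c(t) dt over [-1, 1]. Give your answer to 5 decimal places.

4.45942

h = 0.25, n = 8.
(h/3)·[y₀ + 4y₁ + 2y₂ + 4y₃ + 2y₄ + 4y₅ + 2y₆ + 4y₇ + y₈] = 0.083333·(53.513) = 4.45942.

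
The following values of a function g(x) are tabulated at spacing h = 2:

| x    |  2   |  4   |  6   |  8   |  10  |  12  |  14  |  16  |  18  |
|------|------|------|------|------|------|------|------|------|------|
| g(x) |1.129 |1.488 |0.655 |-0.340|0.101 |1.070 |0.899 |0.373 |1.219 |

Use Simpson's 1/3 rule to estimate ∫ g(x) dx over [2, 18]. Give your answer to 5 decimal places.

h = 2, n = 8.
(h/3)·[y₀ + 4y₁ + 2y₂ + 4y₃ + 2y₄ + 4y₅ + 2y₆ + 4y₇ + y₈] = 0.666667·(16.022) = 10.68133.

10.68133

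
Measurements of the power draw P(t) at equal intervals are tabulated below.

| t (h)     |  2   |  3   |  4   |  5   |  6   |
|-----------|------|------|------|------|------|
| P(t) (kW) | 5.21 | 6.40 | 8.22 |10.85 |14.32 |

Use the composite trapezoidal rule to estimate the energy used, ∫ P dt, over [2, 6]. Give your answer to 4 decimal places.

h = 1, n = 4.
(h/2)·[y₀ + 2y₁ + 2y₂ + 2y₃ + y₄] = 0.5·(70.47) = 35.2350.

35.2350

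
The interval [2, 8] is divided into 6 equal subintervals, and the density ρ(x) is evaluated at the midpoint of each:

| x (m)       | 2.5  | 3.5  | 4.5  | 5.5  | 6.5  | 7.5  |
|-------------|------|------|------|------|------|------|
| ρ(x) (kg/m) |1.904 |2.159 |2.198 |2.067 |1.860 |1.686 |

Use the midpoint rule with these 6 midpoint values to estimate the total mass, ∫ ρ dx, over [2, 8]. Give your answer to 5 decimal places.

11.87400

h = 1, n = 6.
h·[y(m₁) + y(m₂) + y(m₃) + y(m₄) + y(m₅) + y(m₆)] = 1·(11.874) = 11.87400.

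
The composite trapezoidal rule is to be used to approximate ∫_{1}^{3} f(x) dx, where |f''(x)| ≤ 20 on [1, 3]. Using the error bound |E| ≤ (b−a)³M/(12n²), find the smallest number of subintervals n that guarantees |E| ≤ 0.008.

Need 160/(12n²) ≤ 0.008.
n² ≥ 160/(12·0.008) = 1666.67 ⇒ n ≥ 40.8248, so the smallest n is 41.

41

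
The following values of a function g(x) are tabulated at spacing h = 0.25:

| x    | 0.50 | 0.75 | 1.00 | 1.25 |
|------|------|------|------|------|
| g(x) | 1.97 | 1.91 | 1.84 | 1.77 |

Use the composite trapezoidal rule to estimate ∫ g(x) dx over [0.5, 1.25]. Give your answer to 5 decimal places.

1.40500

h = 0.25, n = 3.
(h/2)·[y₀ + 2y₁ + 2y₂ + y₃] = 0.125·(11.24) = 1.40500.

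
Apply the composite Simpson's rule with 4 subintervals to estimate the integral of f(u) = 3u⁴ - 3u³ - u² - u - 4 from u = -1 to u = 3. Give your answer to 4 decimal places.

58.6667

h = (3 − (-1))/4 = 1.
Nodes u₀,…,u₄ = -1, 0, 1, 2, 3.
f(u) = 3u⁴ - 3u³ - u² - u - 4: f₀=2, f₁=-4, f₂=-6, f₃=14, f₄=146.
(h/3)·[f₀ + 4f₁ + 2f₂ + 4f₃ + f₄] = 0.333333·(176) = 58.6667.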